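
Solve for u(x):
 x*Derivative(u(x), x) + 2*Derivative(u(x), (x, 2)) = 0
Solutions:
 u(x) = C1 + C2*erf(x/2)


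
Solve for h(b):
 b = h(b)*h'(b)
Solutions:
 h(b) = -sqrt(C1 + b^2)
 h(b) = sqrt(C1 + b^2)


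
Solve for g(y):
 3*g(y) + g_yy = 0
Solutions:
 g(y) = C1*sin(sqrt(3)*y) + C2*cos(sqrt(3)*y)


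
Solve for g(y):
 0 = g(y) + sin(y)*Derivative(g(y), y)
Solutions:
 g(y) = C1*sqrt(cos(y) + 1)/sqrt(cos(y) - 1)


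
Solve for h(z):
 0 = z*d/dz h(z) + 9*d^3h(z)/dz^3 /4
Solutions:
 h(z) = C1 + Integral(C2*airyai(-2^(2/3)*3^(1/3)*z/3) + C3*airybi(-2^(2/3)*3^(1/3)*z/3), z)


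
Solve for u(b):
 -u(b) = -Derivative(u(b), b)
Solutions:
 u(b) = C1*exp(b)


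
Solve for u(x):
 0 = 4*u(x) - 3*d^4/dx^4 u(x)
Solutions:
 u(x) = C1*exp(-sqrt(2)*3^(3/4)*x/3) + C2*exp(sqrt(2)*3^(3/4)*x/3) + C3*sin(sqrt(2)*3^(3/4)*x/3) + C4*cos(sqrt(2)*3^(3/4)*x/3)


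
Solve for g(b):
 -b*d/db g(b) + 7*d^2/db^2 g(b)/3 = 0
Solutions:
 g(b) = C1 + C2*erfi(sqrt(42)*b/14)


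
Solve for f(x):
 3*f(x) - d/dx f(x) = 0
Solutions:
 f(x) = C1*exp(3*x)


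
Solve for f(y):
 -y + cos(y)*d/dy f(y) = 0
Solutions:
 f(y) = C1 + Integral(y/cos(y), y)


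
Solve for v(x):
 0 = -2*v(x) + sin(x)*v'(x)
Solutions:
 v(x) = C1*(cos(x) - 1)/(cos(x) + 1)


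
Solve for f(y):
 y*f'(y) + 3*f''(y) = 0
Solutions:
 f(y) = C1 + C2*erf(sqrt(6)*y/6)


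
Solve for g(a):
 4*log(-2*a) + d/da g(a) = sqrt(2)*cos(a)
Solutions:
 g(a) = C1 - 4*a*log(-a) - 4*a*log(2) + 4*a + sqrt(2)*sin(a)


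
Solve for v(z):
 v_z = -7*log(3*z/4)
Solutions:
 v(z) = C1 - 7*z*log(z) + z*log(16384/2187) + 7*z


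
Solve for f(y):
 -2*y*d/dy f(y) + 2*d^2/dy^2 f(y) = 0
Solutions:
 f(y) = C1 + C2*erfi(sqrt(2)*y/2)


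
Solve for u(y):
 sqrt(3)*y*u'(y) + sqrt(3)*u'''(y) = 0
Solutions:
 u(y) = C1 + Integral(C2*airyai(-y) + C3*airybi(-y), y)


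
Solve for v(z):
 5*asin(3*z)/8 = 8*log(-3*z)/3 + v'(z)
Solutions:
 v(z) = C1 - 8*z*log(-z)/3 + 5*z*asin(3*z)/8 - 8*z*log(3)/3 + 8*z/3 + 5*sqrt(1 - 9*z^2)/24


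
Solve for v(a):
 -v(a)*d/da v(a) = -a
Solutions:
 v(a) = -sqrt(C1 + a^2)
 v(a) = sqrt(C1 + a^2)


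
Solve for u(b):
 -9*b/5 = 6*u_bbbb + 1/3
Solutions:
 u(b) = C1 + C2*b + C3*b^2 + C4*b^3 - b^5/400 - b^4/432


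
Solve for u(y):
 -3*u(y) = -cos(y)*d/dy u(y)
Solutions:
 u(y) = C1*(sin(y) + 1)^(3/2)/(sin(y) - 1)^(3/2)


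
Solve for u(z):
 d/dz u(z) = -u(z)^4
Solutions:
 u(z) = (-3^(2/3) - 3*3^(1/6)*I)*(1/(C1 + z))^(1/3)/6
 u(z) = (-3^(2/3) + 3*3^(1/6)*I)*(1/(C1 + z))^(1/3)/6
 u(z) = (1/(C1 + 3*z))^(1/3)


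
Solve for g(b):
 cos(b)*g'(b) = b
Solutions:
 g(b) = C1 + Integral(b/cos(b), b)


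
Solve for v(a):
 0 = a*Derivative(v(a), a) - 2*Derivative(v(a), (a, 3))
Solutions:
 v(a) = C1 + Integral(C2*airyai(2^(2/3)*a/2) + C3*airybi(2^(2/3)*a/2), a)


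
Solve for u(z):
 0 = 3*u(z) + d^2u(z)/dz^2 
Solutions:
 u(z) = C1*sin(sqrt(3)*z) + C2*cos(sqrt(3)*z)


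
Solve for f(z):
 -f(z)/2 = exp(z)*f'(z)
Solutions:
 f(z) = C1*exp(exp(-z)/2)


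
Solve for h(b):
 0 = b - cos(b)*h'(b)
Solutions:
 h(b) = C1 + Integral(b/cos(b), b)


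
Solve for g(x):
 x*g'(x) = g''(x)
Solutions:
 g(x) = C1 + C2*erfi(sqrt(2)*x/2)


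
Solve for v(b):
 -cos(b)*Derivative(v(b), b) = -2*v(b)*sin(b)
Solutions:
 v(b) = C1/cos(b)^2


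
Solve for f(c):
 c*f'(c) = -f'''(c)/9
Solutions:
 f(c) = C1 + Integral(C2*airyai(-3^(2/3)*c) + C3*airybi(-3^(2/3)*c), c)


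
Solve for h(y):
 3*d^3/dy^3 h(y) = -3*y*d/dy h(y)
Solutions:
 h(y) = C1 + Integral(C2*airyai(-y) + C3*airybi(-y), y)


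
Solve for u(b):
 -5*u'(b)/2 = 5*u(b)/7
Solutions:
 u(b) = C1*exp(-2*b/7)


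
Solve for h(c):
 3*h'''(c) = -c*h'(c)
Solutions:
 h(c) = C1 + Integral(C2*airyai(-3^(2/3)*c/3) + C3*airybi(-3^(2/3)*c/3), c)


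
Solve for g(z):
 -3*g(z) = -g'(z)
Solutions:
 g(z) = C1*exp(3*z)


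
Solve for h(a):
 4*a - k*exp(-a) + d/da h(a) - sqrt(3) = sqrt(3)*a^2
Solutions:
 h(a) = C1 + sqrt(3)*a^3/3 - 2*a^2 + sqrt(3)*a - k*exp(-a)


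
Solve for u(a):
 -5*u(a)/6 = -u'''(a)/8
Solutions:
 u(a) = C3*exp(20^(1/3)*3^(2/3)*a/3) + (C1*sin(20^(1/3)*3^(1/6)*a/2) + C2*cos(20^(1/3)*3^(1/6)*a/2))*exp(-20^(1/3)*3^(2/3)*a/6)


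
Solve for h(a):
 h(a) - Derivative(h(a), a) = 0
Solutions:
 h(a) = C1*exp(a)


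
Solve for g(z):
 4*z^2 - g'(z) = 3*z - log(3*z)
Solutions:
 g(z) = C1 + 4*z^3/3 - 3*z^2/2 + z*log(z) - z + z*log(3)


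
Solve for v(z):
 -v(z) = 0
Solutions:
 v(z) = 0


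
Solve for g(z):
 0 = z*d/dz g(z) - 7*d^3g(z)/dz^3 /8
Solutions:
 g(z) = C1 + Integral(C2*airyai(2*7^(2/3)*z/7) + C3*airybi(2*7^(2/3)*z/7), z)


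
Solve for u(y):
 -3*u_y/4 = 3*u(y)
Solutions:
 u(y) = C1*exp(-4*y)


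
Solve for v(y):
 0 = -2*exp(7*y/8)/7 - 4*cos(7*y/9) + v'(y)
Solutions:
 v(y) = C1 + 16*exp(7*y/8)/49 + 36*sin(7*y/9)/7


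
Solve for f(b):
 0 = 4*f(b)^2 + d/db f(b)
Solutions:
 f(b) = 1/(C1 + 4*b)


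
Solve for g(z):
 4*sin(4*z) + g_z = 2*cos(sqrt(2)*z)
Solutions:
 g(z) = C1 + sqrt(2)*sin(sqrt(2)*z) + cos(4*z)


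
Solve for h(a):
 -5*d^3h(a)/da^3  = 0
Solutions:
 h(a) = C1 + C2*a + C3*a^2


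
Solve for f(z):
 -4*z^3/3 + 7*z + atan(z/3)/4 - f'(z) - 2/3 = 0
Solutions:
 f(z) = C1 - z^4/3 + 7*z^2/2 + z*atan(z/3)/4 - 2*z/3 - 3*log(z^2 + 9)/8


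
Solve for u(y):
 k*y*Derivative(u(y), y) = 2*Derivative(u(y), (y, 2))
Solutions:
 u(y) = Piecewise((-sqrt(pi)*C1*erf(y*sqrt(-k)/2)/sqrt(-k) - C2, (k > 0) | (k < 0)), (-C1*y - C2, True))


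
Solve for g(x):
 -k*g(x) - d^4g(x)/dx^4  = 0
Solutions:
 g(x) = C1*exp(-x*(-k)^(1/4)) + C2*exp(x*(-k)^(1/4)) + C3*exp(-I*x*(-k)^(1/4)) + C4*exp(I*x*(-k)^(1/4))


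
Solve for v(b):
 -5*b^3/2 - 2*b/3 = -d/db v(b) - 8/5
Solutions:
 v(b) = C1 + 5*b^4/8 + b^2/3 - 8*b/5


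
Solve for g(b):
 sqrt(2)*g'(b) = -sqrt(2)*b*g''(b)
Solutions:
 g(b) = C1 + C2*log(b)


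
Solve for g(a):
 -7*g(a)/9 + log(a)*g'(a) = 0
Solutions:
 g(a) = C1*exp(7*li(a)/9)


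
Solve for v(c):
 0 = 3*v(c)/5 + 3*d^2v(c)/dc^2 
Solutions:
 v(c) = C1*sin(sqrt(5)*c/5) + C2*cos(sqrt(5)*c/5)


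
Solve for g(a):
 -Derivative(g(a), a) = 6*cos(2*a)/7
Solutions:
 g(a) = C1 - 3*sin(2*a)/7


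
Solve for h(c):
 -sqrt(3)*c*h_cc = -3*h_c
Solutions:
 h(c) = C1 + C2*c^(1 + sqrt(3))


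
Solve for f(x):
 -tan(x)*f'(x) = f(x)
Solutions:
 f(x) = C1/sin(x)


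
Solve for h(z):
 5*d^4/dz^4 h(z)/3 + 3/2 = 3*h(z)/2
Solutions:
 h(z) = C1*exp(-10^(3/4)*sqrt(3)*z/10) + C2*exp(10^(3/4)*sqrt(3)*z/10) + C3*sin(10^(3/4)*sqrt(3)*z/10) + C4*cos(10^(3/4)*sqrt(3)*z/10) + 1


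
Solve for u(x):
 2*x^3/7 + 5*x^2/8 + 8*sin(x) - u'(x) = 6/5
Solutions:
 u(x) = C1 + x^4/14 + 5*x^3/24 - 6*x/5 - 8*cos(x)


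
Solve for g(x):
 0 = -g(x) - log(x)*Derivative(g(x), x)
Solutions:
 g(x) = C1*exp(-li(x))


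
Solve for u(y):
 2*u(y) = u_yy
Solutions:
 u(y) = C1*exp(-sqrt(2)*y) + C2*exp(sqrt(2)*y)


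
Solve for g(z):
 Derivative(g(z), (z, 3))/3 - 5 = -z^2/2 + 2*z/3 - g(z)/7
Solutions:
 g(z) = C3*exp(-3^(1/3)*7^(2/3)*z/7) - 7*z^2/2 + 14*z/3 + (C1*sin(3^(5/6)*7^(2/3)*z/14) + C2*cos(3^(5/6)*7^(2/3)*z/14))*exp(3^(1/3)*7^(2/3)*z/14) + 35


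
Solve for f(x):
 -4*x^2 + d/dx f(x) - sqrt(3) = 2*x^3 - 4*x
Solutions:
 f(x) = C1 + x^4/2 + 4*x^3/3 - 2*x^2 + sqrt(3)*x


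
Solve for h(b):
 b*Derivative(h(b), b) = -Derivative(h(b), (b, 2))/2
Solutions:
 h(b) = C1 + C2*erf(b)


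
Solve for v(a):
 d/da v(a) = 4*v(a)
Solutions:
 v(a) = C1*exp(4*a)


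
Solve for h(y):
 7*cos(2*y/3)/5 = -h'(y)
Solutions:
 h(y) = C1 - 21*sin(2*y/3)/10


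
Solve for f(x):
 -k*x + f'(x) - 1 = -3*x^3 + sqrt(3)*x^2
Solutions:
 f(x) = C1 + k*x^2/2 - 3*x^4/4 + sqrt(3)*x^3/3 + x


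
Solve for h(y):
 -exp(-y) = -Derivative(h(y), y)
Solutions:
 h(y) = C1 - exp(-y)


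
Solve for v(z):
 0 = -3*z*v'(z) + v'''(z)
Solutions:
 v(z) = C1 + Integral(C2*airyai(3^(1/3)*z) + C3*airybi(3^(1/3)*z), z)


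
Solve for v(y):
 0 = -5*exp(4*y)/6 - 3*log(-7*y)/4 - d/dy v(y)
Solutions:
 v(y) = C1 - 3*y*log(-y)/4 + 3*y*(1 - log(7))/4 - 5*exp(4*y)/24


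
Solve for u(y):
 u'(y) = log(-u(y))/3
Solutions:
 -li(-u(y)) = C1 + y/3


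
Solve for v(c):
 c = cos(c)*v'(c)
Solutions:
 v(c) = C1 + Integral(c/cos(c), c)


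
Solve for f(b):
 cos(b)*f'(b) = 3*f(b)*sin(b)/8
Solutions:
 f(b) = C1/cos(b)^(3/8)


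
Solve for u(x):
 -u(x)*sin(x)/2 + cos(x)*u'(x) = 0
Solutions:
 u(x) = C1/sqrt(cos(x))


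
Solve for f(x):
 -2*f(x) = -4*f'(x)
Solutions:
 f(x) = C1*exp(x/2)


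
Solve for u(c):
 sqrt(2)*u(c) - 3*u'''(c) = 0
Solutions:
 u(c) = C3*exp(2^(1/6)*3^(2/3)*c/3) + (C1*sin(6^(1/6)*c/2) + C2*cos(6^(1/6)*c/2))*exp(-2^(1/6)*3^(2/3)*c/6)


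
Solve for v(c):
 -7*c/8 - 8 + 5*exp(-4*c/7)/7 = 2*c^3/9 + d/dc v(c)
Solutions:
 v(c) = C1 - c^4/18 - 7*c^2/16 - 8*c - 5*exp(-4*c/7)/4


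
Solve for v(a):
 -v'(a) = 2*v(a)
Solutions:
 v(a) = C1*exp(-2*a)


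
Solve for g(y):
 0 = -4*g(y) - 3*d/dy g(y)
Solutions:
 g(y) = C1*exp(-4*y/3)


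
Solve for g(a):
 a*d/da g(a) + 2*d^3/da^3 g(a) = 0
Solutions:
 g(a) = C1 + Integral(C2*airyai(-2^(2/3)*a/2) + C3*airybi(-2^(2/3)*a/2), a)


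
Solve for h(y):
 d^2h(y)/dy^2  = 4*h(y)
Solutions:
 h(y) = C1*exp(-2*y) + C2*exp(2*y)


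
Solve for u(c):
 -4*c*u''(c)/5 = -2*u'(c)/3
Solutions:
 u(c) = C1 + C2*c^(11/6)


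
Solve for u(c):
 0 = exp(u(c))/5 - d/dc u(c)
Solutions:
 u(c) = log(-1/(C1 + c)) + log(5)


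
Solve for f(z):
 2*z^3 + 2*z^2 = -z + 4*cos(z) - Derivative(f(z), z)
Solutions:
 f(z) = C1 - z^4/2 - 2*z^3/3 - z^2/2 + 4*sin(z)


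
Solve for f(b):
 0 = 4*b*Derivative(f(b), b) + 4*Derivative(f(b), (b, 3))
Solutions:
 f(b) = C1 + Integral(C2*airyai(-b) + C3*airybi(-b), b)


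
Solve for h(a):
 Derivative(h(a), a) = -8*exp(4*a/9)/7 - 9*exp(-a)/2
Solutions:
 h(a) = C1 - 18*exp(4*a/9)/7 + 9*exp(-a)/2


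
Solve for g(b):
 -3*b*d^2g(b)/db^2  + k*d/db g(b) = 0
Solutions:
 g(b) = C1 + b^(re(k)/3 + 1)*(C2*sin(log(b)*Abs(im(k))/3) + C3*cos(log(b)*im(k)/3))


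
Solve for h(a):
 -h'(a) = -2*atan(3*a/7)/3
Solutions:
 h(a) = C1 + 2*a*atan(3*a/7)/3 - 7*log(9*a^2 + 49)/9


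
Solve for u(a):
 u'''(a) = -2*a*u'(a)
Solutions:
 u(a) = C1 + Integral(C2*airyai(-2^(1/3)*a) + C3*airybi(-2^(1/3)*a), a)


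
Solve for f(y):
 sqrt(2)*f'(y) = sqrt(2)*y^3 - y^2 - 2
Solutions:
 f(y) = C1 + y^4/4 - sqrt(2)*y^3/6 - sqrt(2)*y


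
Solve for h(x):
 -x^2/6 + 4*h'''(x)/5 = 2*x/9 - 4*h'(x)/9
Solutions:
 h(x) = C1 + C2*sin(sqrt(5)*x/3) + C3*cos(sqrt(5)*x/3) + x^3/8 + x^2/4 - 27*x/20


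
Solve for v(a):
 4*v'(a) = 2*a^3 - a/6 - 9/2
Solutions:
 v(a) = C1 + a^4/8 - a^2/48 - 9*a/8


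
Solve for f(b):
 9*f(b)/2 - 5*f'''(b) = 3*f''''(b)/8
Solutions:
 f(b) = C1*exp(b*(-20 + 3*sqrt(Abs(-4*3^(1/3)/(-50 + sqrt(2509))^(1/3) + 4*3^(2/3)*(-50 + sqrt(2509))^(1/3)/3 + 400/9)))/6)*sin(b*sqrt(Abs(-16000/(27*sqrt(Abs(-4*3^(1/3)/(-50 + sqrt(2509))^(1/3) + 4*3^(2/3)*(-50 + sqrt(2509))^(1/3)/3 + 400/9))) - 4*3^(2/3)*(-50 + sqrt(2509))^(1/3)/3 + 4*3^(1/3)/(-50 + sqrt(2509))^(1/3) + 800/9))/2) + C2*exp(b*(-20 + 3*sqrt(Abs(-4*3^(1/3)/(-50 + sqrt(2509))^(1/3) + 4*3^(2/3)*(-50 + sqrt(2509))^(1/3)/3 + 400/9)))/6)*cos(b*sqrt(-800/9 - 4*3^(1/3)/(-50 + sqrt(2509))^(1/3) + 4*3^(2/3)*(-50 + sqrt(2509))^(1/3)/3 + 16000/(27*sqrt(Abs(-4*3^(1/3)/(-50 + sqrt(2509))^(1/3) + 4*3^(2/3)*(-50 + sqrt(2509))^(1/3)/3 + 400/9))))/2) + C3*exp(b*(-10/3 - sqrt(Abs(-4*3^(1/3)/(-50 + sqrt(2509))^(1/3) + 4*3^(2/3)*(-50 + sqrt(2509))^(1/3)/3 + 400/9))/2 + sqrt(-3^(2/3)*(-50 + sqrt(2509))^(1/3)/3 + 3^(1/3)/(-50 + sqrt(2509))^(1/3) + 200/9 + 4000/(27*sqrt(Abs(-4*3^(1/3)/(-50 + sqrt(2509))^(1/3) + 4*3^(2/3)*(-50 + sqrt(2509))^(1/3)/3 + 400/9)))))) + C4*exp(-b*(sqrt(Abs(-4*3^(1/3)/(-50 + sqrt(2509))^(1/3) + 4*3^(2/3)*(-50 + sqrt(2509))^(1/3)/3 + 400/9))/2 + 10/3 + sqrt(-3^(2/3)*(-50 + sqrt(2509))^(1/3)/3 + 3^(1/3)/(-50 + sqrt(2509))^(1/3) + 200/9 + 4000/(27*sqrt(Abs(-4*3^(1/3)/(-50 + sqrt(2509))^(1/3) + 4*3^(2/3)*(-50 + sqrt(2509))^(1/3)/3 + 400/9))))))


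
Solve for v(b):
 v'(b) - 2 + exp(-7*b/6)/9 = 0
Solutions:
 v(b) = C1 + 2*b + 2*exp(-7*b/6)/21


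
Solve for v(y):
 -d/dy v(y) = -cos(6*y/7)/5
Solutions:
 v(y) = C1 + 7*sin(6*y/7)/30


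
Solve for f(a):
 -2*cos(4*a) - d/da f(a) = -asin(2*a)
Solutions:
 f(a) = C1 + a*asin(2*a) + sqrt(1 - 4*a^2)/2 - sin(4*a)/2


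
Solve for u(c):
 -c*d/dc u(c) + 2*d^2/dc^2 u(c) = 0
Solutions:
 u(c) = C1 + C2*erfi(c/2)


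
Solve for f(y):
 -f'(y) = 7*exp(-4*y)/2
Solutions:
 f(y) = C1 + 7*exp(-4*y)/8


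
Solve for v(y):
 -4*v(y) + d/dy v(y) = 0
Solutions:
 v(y) = C1*exp(4*y)


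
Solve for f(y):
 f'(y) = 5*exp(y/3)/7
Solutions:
 f(y) = C1 + 15*exp(y/3)/7


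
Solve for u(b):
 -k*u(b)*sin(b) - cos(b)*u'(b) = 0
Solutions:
 u(b) = C1*exp(k*log(cos(b)))


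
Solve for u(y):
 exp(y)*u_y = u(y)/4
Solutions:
 u(y) = C1*exp(-exp(-y)/4)


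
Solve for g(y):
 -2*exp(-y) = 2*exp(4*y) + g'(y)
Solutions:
 g(y) = C1 - exp(4*y)/2 + 2*exp(-y)


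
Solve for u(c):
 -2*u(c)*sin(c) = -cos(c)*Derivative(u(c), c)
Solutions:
 u(c) = C1/cos(c)^2


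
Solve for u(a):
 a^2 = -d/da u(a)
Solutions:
 u(a) = C1 - a^3/3


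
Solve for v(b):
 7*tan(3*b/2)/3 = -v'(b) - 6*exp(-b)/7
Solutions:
 v(b) = C1 - 7*log(tan(3*b/2)^2 + 1)/9 + 6*exp(-b)/7


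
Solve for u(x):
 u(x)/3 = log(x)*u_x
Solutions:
 u(x) = C1*exp(li(x)/3)


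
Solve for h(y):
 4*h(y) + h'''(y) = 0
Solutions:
 h(y) = C3*exp(-2^(2/3)*y) + (C1*sin(2^(2/3)*sqrt(3)*y/2) + C2*cos(2^(2/3)*sqrt(3)*y/2))*exp(2^(2/3)*y/2)


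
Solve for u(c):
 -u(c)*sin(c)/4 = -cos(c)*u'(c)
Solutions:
 u(c) = C1/cos(c)^(1/4)


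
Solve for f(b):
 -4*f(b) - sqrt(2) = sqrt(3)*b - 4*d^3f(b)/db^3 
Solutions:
 f(b) = C3*exp(b) - sqrt(3)*b/4 + (C1*sin(sqrt(3)*b/2) + C2*cos(sqrt(3)*b/2))*exp(-b/2) - sqrt(2)/4


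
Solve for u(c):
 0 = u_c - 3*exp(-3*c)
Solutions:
 u(c) = C1 - exp(-3*c)


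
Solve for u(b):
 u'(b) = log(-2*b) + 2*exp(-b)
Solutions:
 u(b) = C1 + b*log(-b) + b*(-1 + log(2)) - 2*exp(-b)


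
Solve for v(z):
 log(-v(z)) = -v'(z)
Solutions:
 -li(-v(z)) = C1 - z


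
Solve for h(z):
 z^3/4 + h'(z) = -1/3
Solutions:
 h(z) = C1 - z^4/16 - z/3


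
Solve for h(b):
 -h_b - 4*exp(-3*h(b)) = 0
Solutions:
 h(b) = log(C1 - 12*b)/3
 h(b) = log((-3^(1/3) - 3^(5/6)*I)*(C1 - 4*b)^(1/3)/2)
 h(b) = log((-3^(1/3) + 3^(5/6)*I)*(C1 - 4*b)^(1/3)/2)


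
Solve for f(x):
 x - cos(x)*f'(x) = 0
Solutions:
 f(x) = C1 + Integral(x/cos(x), x)


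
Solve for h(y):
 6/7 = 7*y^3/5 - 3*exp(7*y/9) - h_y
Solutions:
 h(y) = C1 + 7*y^4/20 - 6*y/7 - 27*exp(7*y/9)/7


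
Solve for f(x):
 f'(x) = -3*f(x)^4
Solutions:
 f(x) = (-3^(2/3) - 3*3^(1/6)*I)*(1/(C1 + 3*x))^(1/3)/6
 f(x) = (-3^(2/3) + 3*3^(1/6)*I)*(1/(C1 + 3*x))^(1/3)/6
 f(x) = (1/(C1 + 9*x))^(1/3)


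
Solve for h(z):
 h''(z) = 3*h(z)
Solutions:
 h(z) = C1*exp(-sqrt(3)*z) + C2*exp(sqrt(3)*z)


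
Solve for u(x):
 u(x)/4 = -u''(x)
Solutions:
 u(x) = C1*sin(x/2) + C2*cos(x/2)


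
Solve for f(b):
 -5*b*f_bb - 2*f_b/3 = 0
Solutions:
 f(b) = C1 + C2*b^(13/15)


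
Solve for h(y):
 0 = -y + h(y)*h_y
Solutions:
 h(y) = -sqrt(C1 + y^2)
 h(y) = sqrt(C1 + y^2)


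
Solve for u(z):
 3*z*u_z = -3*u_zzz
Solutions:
 u(z) = C1 + Integral(C2*airyai(-z) + C3*airybi(-z), z)


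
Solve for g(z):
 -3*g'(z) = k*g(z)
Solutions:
 g(z) = C1*exp(-k*z/3)


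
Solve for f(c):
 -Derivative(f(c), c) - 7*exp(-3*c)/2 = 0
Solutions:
 f(c) = C1 + 7*exp(-3*c)/6


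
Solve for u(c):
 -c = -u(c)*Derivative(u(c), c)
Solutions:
 u(c) = -sqrt(C1 + c^2)
 u(c) = sqrt(C1 + c^2)


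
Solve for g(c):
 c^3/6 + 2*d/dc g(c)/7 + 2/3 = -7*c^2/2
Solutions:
 g(c) = C1 - 7*c^4/48 - 49*c^3/12 - 7*c/3


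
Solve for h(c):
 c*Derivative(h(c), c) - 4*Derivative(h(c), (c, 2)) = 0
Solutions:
 h(c) = C1 + C2*erfi(sqrt(2)*c/4)


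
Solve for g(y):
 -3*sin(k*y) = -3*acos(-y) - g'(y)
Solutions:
 g(y) = C1 - 3*y*acos(-y) - 3*sqrt(1 - y^2) + 3*Piecewise((-cos(k*y)/k, Ne(k, 0)), (0, True))


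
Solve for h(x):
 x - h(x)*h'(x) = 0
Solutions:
 h(x) = -sqrt(C1 + x^2)
 h(x) = sqrt(C1 + x^2)


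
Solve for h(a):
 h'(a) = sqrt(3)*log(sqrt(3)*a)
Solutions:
 h(a) = C1 + sqrt(3)*a*log(a) - sqrt(3)*a + sqrt(3)*a*log(3)/2


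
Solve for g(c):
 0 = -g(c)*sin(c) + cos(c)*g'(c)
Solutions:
 g(c) = C1/cos(c)


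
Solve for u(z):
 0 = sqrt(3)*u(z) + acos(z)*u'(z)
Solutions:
 u(z) = C1*exp(-sqrt(3)*Integral(1/acos(z), z))


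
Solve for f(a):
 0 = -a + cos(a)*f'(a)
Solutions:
 f(a) = C1 + Integral(a/cos(a), a)


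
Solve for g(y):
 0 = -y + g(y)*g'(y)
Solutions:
 g(y) = -sqrt(C1 + y^2)
 g(y) = sqrt(C1 + y^2)


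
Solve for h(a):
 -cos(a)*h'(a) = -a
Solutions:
 h(a) = C1 + Integral(a/cos(a), a)


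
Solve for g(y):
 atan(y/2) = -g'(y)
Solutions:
 g(y) = C1 - y*atan(y/2) + log(y^2 + 4)


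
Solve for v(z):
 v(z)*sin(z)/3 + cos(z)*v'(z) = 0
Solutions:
 v(z) = C1*cos(z)^(1/3)


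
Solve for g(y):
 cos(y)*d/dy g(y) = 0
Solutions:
 g(y) = C1


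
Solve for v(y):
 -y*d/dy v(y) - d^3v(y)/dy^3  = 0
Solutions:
 v(y) = C1 + Integral(C2*airyai(-y) + C3*airybi(-y), y)


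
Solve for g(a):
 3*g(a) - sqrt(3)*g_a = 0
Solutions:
 g(a) = C1*exp(sqrt(3)*a)


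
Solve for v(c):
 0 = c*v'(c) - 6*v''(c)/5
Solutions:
 v(c) = C1 + C2*erfi(sqrt(15)*c/6)


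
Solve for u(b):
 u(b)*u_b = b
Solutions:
 u(b) = -sqrt(C1 + b^2)
 u(b) = sqrt(C1 + b^2)


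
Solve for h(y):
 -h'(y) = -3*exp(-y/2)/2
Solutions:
 h(y) = C1 - 3*exp(-y/2)


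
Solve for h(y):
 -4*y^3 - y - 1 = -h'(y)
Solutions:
 h(y) = C1 + y^4 + y^2/2 + y


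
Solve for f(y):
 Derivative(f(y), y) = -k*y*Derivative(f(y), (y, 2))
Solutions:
 f(y) = C1 + y^(((re(k) - 1)*re(k) + im(k)^2)/(re(k)^2 + im(k)^2))*(C2*sin(log(y)*Abs(im(k))/(re(k)^2 + im(k)^2)) + C3*cos(log(y)*im(k)/(re(k)^2 + im(k)^2)))


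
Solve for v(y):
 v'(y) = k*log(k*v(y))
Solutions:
 li(k*v(y))/k = C1 + k*y


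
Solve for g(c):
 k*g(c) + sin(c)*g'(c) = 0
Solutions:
 g(c) = C1*exp(k*(-log(cos(c) - 1) + log(cos(c) + 1))/2)


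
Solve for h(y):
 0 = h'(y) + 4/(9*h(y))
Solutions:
 h(y) = -sqrt(C1 - 8*y)/3
 h(y) = sqrt(C1 - 8*y)/3


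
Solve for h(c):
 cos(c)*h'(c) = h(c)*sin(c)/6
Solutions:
 h(c) = C1/cos(c)^(1/6)


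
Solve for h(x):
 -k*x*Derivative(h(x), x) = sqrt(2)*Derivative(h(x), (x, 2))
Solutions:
 h(x) = Piecewise((-2^(3/4)*sqrt(pi)*C1*erf(2^(1/4)*sqrt(k)*x/2)/(2*sqrt(k)) - C2, (k > 0) | (k < 0)), (-C1*x - C2, True))


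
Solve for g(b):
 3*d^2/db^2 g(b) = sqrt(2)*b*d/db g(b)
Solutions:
 g(b) = C1 + C2*erfi(2^(3/4)*sqrt(3)*b/6)


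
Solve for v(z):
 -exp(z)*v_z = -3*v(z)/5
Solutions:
 v(z) = C1*exp(-3*exp(-z)/5)


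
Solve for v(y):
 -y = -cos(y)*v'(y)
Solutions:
 v(y) = C1 + Integral(y/cos(y), y)


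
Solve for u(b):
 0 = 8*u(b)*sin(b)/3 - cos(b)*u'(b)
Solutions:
 u(b) = C1/cos(b)^(8/3)


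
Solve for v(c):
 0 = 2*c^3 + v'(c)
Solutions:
 v(c) = C1 - c^4/2


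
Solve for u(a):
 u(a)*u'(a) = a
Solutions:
 u(a) = -sqrt(C1 + a^2)
 u(a) = sqrt(C1 + a^2)


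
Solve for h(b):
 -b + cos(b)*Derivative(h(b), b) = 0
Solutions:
 h(b) = C1 + Integral(b/cos(b), b)


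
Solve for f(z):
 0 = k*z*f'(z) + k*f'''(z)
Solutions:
 f(z) = C1 + Integral(C2*airyai(-z) + C3*airybi(-z), z)


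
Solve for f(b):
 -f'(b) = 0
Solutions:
 f(b) = C1


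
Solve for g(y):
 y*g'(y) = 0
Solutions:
 g(y) = C1


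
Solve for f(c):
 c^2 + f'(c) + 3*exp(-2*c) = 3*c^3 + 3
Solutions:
 f(c) = C1 + 3*c^4/4 - c^3/3 + 3*c + 3*exp(-2*c)/2


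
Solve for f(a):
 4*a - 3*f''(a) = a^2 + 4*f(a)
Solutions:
 f(a) = C1*sin(2*sqrt(3)*a/3) + C2*cos(2*sqrt(3)*a/3) - a^2/4 + a + 3/8


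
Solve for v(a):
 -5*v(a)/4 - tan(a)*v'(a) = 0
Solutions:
 v(a) = C1/sin(a)^(5/4)


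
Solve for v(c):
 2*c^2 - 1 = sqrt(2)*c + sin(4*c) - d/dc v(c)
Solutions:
 v(c) = C1 - 2*c^3/3 + sqrt(2)*c^2/2 + c - cos(4*c)/4


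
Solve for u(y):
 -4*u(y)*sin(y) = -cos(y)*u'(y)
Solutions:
 u(y) = C1/cos(y)^4


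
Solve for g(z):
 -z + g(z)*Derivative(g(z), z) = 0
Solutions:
 g(z) = -sqrt(C1 + z^2)
 g(z) = sqrt(C1 + z^2)


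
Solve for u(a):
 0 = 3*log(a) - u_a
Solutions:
 u(a) = C1 + 3*a*log(a) - 3*a


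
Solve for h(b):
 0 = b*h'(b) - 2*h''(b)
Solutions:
 h(b) = C1 + C2*erfi(b/2)


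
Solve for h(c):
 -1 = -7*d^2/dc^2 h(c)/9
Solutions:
 h(c) = C1 + C2*c + 9*c^2/14


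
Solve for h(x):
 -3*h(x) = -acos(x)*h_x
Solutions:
 h(x) = C1*exp(3*Integral(1/acos(x), x))


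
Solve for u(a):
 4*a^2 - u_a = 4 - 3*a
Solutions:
 u(a) = C1 + 4*a^3/3 + 3*a^2/2 - 4*a


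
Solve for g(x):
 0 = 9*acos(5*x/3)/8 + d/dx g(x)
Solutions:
 g(x) = C1 - 9*x*acos(5*x/3)/8 + 9*sqrt(9 - 25*x^2)/40


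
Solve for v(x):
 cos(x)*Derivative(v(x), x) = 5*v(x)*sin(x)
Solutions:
 v(x) = C1/cos(x)^5


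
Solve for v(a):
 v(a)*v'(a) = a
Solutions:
 v(a) = -sqrt(C1 + a^2)
 v(a) = sqrt(C1 + a^2)


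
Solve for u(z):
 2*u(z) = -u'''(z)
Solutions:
 u(z) = C3*exp(-2^(1/3)*z) + (C1*sin(2^(1/3)*sqrt(3)*z/2) + C2*cos(2^(1/3)*sqrt(3)*z/2))*exp(2^(1/3)*z/2)


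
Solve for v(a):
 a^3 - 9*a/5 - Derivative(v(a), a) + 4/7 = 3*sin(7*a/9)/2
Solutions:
 v(a) = C1 + a^4/4 - 9*a^2/10 + 4*a/7 + 27*cos(7*a/9)/14


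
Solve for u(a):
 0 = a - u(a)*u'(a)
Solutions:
 u(a) = -sqrt(C1 + a^2)
 u(a) = sqrt(C1 + a^2)


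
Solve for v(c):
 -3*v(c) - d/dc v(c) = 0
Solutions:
 v(c) = C1*exp(-3*c)


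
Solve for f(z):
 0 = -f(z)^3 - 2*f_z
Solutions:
 f(z) = -sqrt(-1/(C1 - z))
 f(z) = sqrt(-1/(C1 - z))


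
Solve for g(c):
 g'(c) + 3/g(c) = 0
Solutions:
 g(c) = -sqrt(C1 - 6*c)
 g(c) = sqrt(C1 - 6*c)


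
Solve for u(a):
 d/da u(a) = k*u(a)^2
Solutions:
 u(a) = -1/(C1 + a*k)


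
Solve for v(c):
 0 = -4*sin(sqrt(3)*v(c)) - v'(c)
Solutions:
 v(c) = sqrt(3)*(-acos((-exp(2*sqrt(3)*C1) - exp(8*sqrt(3)*c))/(exp(2*sqrt(3)*C1) - exp(8*sqrt(3)*c))) + 2*pi)/3
 v(c) = sqrt(3)*acos((-exp(2*sqrt(3)*C1) - exp(8*sqrt(3)*c))/(exp(2*sqrt(3)*C1) - exp(8*sqrt(3)*c)))/3


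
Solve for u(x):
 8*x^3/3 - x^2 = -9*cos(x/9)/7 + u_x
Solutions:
 u(x) = C1 + 2*x^4/3 - x^3/3 + 81*sin(x/9)/7


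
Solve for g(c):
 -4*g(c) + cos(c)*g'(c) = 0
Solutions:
 g(c) = C1*(sin(c)^2 + 2*sin(c) + 1)/(sin(c)^2 - 2*sin(c) + 1)


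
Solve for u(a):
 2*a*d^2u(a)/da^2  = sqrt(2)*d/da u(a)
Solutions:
 u(a) = C1 + C2*a^(sqrt(2)/2 + 1)


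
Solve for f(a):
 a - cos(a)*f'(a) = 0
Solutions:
 f(a) = C1 + Integral(a/cos(a), a)


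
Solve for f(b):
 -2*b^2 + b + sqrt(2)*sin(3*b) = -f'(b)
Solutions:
 f(b) = C1 + 2*b^3/3 - b^2/2 + sqrt(2)*cos(3*b)/3


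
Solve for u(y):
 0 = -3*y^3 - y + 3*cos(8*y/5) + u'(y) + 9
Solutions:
 u(y) = C1 + 3*y^4/4 + y^2/2 - 9*y - 15*sin(8*y/5)/8


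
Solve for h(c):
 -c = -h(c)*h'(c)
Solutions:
 h(c) = -sqrt(C1 + c^2)
 h(c) = sqrt(C1 + c^2)


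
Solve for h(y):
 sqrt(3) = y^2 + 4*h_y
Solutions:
 h(y) = C1 - y^3/12 + sqrt(3)*y/4


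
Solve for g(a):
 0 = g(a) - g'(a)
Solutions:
 g(a) = C1*exp(a)


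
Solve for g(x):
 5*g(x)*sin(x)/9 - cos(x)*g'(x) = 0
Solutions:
 g(x) = C1/cos(x)^(5/9)


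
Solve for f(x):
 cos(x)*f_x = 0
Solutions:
 f(x) = C1


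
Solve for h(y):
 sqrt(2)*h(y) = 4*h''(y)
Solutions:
 h(y) = C1*exp(-2^(1/4)*y/2) + C2*exp(2^(1/4)*y/2)


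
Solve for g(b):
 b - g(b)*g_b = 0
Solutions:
 g(b) = -sqrt(C1 + b^2)
 g(b) = sqrt(C1 + b^2)


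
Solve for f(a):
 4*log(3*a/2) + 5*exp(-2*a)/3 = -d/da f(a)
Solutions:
 f(a) = C1 - 4*a*log(a) + 4*a*(-log(3) + log(2) + 1) + 5*exp(-2*a)/6


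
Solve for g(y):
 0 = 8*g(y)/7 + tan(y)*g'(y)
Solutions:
 g(y) = C1/sin(y)^(8/7)


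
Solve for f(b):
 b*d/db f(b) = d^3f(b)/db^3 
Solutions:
 f(b) = C1 + Integral(C2*airyai(b) + C3*airybi(b), b)


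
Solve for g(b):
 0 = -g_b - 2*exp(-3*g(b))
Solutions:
 g(b) = log(C1 - 6*b)/3
 g(b) = log((-3^(1/3) - 3^(5/6)*I)*(C1 - 2*b)^(1/3)/2)
 g(b) = log((-3^(1/3) + 3^(5/6)*I)*(C1 - 2*b)^(1/3)/2)


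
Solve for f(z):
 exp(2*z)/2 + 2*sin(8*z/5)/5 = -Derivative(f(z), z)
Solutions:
 f(z) = C1 - exp(2*z)/4 + cos(8*z/5)/4


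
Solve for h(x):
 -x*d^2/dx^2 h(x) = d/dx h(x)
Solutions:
 h(x) = C1 + C2*log(x)


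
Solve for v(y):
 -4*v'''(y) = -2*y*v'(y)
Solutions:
 v(y) = C1 + Integral(C2*airyai(2^(2/3)*y/2) + C3*airybi(2^(2/3)*y/2), y)


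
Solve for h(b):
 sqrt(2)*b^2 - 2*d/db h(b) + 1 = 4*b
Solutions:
 h(b) = C1 + sqrt(2)*b^3/6 - b^2 + b/2


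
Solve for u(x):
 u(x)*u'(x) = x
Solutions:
 u(x) = -sqrt(C1 + x^2)
 u(x) = sqrt(C1 + x^2)


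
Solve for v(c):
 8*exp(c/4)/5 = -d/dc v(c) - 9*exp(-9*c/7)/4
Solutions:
 v(c) = C1 - 32*exp(c/4)/5 + 7*exp(-9*c/7)/4


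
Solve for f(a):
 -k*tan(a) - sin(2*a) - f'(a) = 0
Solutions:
 f(a) = C1 + k*log(cos(a)) + cos(2*a)/2


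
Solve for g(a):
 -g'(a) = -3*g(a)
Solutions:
 g(a) = C1*exp(3*a)


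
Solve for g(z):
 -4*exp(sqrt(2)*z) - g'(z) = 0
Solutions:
 g(z) = C1 - 2*sqrt(2)*exp(sqrt(2)*z)


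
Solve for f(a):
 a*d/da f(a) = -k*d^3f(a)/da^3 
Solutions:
 f(a) = C1 + Integral(C2*airyai(a*(-1/k)^(1/3)) + C3*airybi(a*(-1/k)^(1/3)), a)


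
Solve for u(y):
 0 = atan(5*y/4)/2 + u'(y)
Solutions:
 u(y) = C1 - y*atan(5*y/4)/2 + log(25*y^2 + 16)/5


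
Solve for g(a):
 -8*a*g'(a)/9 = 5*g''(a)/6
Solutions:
 g(a) = C1 + C2*erf(2*sqrt(30)*a/15)


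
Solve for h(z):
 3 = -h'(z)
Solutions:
 h(z) = C1 - 3*z


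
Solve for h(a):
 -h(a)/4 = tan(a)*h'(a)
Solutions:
 h(a) = C1/sin(a)^(1/4)


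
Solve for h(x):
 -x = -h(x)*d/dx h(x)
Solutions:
 h(x) = -sqrt(C1 + x^2)
 h(x) = sqrt(C1 + x^2)


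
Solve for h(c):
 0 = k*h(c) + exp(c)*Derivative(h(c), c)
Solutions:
 h(c) = C1*exp(k*exp(-c))


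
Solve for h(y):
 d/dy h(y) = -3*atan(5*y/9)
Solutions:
 h(y) = C1 - 3*y*atan(5*y/9) + 27*log(25*y^2 + 81)/10


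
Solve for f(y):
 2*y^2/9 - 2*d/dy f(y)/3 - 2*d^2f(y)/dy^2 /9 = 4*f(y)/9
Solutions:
 f(y) = C1*exp(-2*y) + C2*exp(-y) + y^2/2 - 3*y/2 + 7/4


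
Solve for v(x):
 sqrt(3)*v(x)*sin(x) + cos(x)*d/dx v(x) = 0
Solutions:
 v(x) = C1*cos(x)^(sqrt(3))


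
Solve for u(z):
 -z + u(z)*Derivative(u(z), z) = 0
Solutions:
 u(z) = -sqrt(C1 + z^2)
 u(z) = sqrt(C1 + z^2)


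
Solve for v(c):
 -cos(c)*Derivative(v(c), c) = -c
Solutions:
 v(c) = C1 + Integral(c/cos(c), c)


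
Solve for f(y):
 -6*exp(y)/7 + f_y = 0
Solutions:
 f(y) = C1 + 6*exp(y)/7


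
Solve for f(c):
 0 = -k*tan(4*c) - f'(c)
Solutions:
 f(c) = C1 + k*log(cos(4*c))/4


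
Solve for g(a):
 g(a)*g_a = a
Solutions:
 g(a) = -sqrt(C1 + a^2)
 g(a) = sqrt(C1 + a^2)


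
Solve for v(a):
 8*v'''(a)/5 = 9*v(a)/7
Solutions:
 v(a) = C3*exp(45^(1/3)*7^(2/3)*a/14) + (C1*sin(3*3^(1/6)*5^(1/3)*7^(2/3)*a/28) + C2*cos(3*3^(1/6)*5^(1/3)*7^(2/3)*a/28))*exp(-45^(1/3)*7^(2/3)*a/28)


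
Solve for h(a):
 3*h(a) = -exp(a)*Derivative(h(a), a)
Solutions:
 h(a) = C1*exp(3*exp(-a))


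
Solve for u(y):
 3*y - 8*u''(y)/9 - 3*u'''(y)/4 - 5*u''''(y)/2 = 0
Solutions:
 u(y) = C1 + C2*y + 9*y^3/16 - 729*y^2/512 + (C3*sin(sqrt(1199)*y/60) + C4*cos(sqrt(1199)*y/60))*exp(-3*y/20)


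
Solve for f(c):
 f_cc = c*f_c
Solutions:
 f(c) = C1 + C2*erfi(sqrt(2)*c/2)


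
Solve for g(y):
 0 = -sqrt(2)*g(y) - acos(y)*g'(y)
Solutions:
 g(y) = C1*exp(-sqrt(2)*Integral(1/acos(y), y))


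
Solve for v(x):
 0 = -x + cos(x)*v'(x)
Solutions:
 v(x) = C1 + Integral(x/cos(x), x)


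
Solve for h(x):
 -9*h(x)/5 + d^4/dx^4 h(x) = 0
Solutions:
 h(x) = C1*exp(-sqrt(3)*5^(3/4)*x/5) + C2*exp(sqrt(3)*5^(3/4)*x/5) + C3*sin(sqrt(3)*5^(3/4)*x/5) + C4*cos(sqrt(3)*5^(3/4)*x/5)


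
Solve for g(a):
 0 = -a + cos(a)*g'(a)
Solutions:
 g(a) = C1 + Integral(a/cos(a), a)


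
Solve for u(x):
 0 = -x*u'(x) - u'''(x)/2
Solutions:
 u(x) = C1 + Integral(C2*airyai(-2^(1/3)*x) + C3*airybi(-2^(1/3)*x), x)


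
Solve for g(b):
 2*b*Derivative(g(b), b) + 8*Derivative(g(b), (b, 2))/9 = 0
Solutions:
 g(b) = C1 + C2*erf(3*sqrt(2)*b/4)


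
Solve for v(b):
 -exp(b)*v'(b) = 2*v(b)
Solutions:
 v(b) = C1*exp(2*exp(-b))


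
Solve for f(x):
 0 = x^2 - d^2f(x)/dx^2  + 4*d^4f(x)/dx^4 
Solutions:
 f(x) = C1 + C2*x + C3*exp(-x/2) + C4*exp(x/2) + x^4/12 + 4*x^2


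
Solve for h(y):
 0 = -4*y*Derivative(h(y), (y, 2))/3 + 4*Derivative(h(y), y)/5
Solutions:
 h(y) = C1 + C2*y^(8/5)


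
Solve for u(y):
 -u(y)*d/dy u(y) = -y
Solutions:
 u(y) = -sqrt(C1 + y^2)
 u(y) = sqrt(C1 + y^2)


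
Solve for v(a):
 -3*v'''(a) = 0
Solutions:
 v(a) = C1 + C2*a + C3*a^2


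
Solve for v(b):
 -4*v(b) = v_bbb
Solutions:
 v(b) = C3*exp(-2^(2/3)*b) + (C1*sin(2^(2/3)*sqrt(3)*b/2) + C2*cos(2^(2/3)*sqrt(3)*b/2))*exp(2^(2/3)*b/2)


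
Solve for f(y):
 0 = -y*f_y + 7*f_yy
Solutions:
 f(y) = C1 + C2*erfi(sqrt(14)*y/14)


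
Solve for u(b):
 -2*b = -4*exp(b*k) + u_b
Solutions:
 u(b) = C1 - b^2 + 4*exp(b*k)/k


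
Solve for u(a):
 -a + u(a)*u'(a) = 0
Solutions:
 u(a) = -sqrt(C1 + a^2)
 u(a) = sqrt(C1 + a^2)


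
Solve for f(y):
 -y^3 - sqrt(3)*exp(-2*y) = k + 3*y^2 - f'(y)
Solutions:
 f(y) = C1 + k*y + y^4/4 + y^3 - sqrt(3)*exp(-2*y)/2


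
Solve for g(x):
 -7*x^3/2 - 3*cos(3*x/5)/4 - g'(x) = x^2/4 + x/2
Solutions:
 g(x) = C1 - 7*x^4/8 - x^3/12 - x^2/4 - 5*sin(3*x/5)/4


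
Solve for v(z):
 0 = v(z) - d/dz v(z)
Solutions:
 v(z) = C1*exp(z)


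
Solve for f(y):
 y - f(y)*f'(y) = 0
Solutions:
 f(y) = -sqrt(C1 + y^2)
 f(y) = sqrt(C1 + y^2)


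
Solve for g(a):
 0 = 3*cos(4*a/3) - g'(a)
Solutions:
 g(a) = C1 + 9*sin(4*a/3)/4


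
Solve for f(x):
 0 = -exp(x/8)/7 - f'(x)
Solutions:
 f(x) = C1 - 8*exp(x/8)/7


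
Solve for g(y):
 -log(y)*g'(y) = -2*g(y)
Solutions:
 g(y) = C1*exp(2*li(y))


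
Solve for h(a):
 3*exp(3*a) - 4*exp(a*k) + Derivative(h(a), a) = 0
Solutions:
 h(a) = C1 - exp(3*a) + 4*exp(a*k)/k


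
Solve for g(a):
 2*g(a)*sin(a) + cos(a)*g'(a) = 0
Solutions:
 g(a) = C1*cos(a)^2


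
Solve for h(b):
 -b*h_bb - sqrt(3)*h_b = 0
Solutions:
 h(b) = C1 + C2*b^(1 - sqrt(3))


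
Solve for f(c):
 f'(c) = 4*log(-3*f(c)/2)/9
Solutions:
 -9*Integral(1/(log(-_y) - log(2) + log(3)), (_y, f(c)))/4 = C1 - c


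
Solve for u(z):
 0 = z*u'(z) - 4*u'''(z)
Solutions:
 u(z) = C1 + Integral(C2*airyai(2^(1/3)*z/2) + C3*airybi(2^(1/3)*z/2), z)


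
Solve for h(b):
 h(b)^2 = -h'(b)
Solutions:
 h(b) = 1/(C1 + b)


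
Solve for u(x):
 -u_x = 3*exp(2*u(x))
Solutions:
 u(x) = log(-sqrt(-1/(C1 - 3*x))) - log(2)/2
 u(x) = log(-1/(C1 - 3*x))/2 - log(2)/2


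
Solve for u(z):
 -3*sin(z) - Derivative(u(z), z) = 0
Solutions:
 u(z) = C1 + 3*cos(z)


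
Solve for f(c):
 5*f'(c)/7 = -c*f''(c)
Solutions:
 f(c) = C1 + C2*c^(2/7)


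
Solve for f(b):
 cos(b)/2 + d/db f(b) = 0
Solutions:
 f(b) = C1 - sin(b)/2


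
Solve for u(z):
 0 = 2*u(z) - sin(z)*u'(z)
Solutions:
 u(z) = C1*(cos(z) - 1)/(cos(z) + 1)


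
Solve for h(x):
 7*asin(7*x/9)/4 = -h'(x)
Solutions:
 h(x) = C1 - 7*x*asin(7*x/9)/4 - sqrt(81 - 49*x^2)/4


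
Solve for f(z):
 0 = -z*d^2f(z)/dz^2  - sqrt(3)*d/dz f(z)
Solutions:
 f(z) = C1 + C2*z^(1 - sqrt(3))


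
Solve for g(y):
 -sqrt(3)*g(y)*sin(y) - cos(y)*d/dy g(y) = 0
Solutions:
 g(y) = C1*cos(y)^(sqrt(3))


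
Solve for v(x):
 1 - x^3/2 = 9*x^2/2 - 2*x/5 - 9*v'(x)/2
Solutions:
 v(x) = C1 + x^4/36 + x^3/3 - 2*x^2/45 - 2*x/9


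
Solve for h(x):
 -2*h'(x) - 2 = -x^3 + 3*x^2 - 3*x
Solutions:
 h(x) = C1 + x^4/8 - x^3/2 + 3*x^2/4 - x


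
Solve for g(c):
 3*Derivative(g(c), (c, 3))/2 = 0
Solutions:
 g(c) = C1 + C2*c + C3*c^2


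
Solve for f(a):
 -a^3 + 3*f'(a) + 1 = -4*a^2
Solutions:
 f(a) = C1 + a^4/12 - 4*a^3/9 - a/3


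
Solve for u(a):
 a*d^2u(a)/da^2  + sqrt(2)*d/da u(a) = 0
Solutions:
 u(a) = C1 + C2*a^(1 - sqrt(2))


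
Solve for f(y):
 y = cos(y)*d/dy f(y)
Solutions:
 f(y) = C1 + Integral(y/cos(y), y)


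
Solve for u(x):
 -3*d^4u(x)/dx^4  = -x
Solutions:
 u(x) = C1 + C2*x + C3*x^2 + C4*x^3 + x^5/360


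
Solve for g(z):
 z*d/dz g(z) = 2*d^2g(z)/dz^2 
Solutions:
 g(z) = C1 + C2*erfi(z/2)


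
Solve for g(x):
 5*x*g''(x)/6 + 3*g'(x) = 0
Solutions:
 g(x) = C1 + C2/x^(13/5)


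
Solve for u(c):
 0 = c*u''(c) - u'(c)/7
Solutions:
 u(c) = C1 + C2*c^(8/7)


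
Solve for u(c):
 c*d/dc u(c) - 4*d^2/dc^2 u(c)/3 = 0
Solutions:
 u(c) = C1 + C2*erfi(sqrt(6)*c/4)


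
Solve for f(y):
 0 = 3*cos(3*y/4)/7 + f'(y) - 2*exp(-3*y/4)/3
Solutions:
 f(y) = C1 - 4*sin(3*y/4)/7 - 8*exp(-3*y/4)/9


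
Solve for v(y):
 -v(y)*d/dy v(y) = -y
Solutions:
 v(y) = -sqrt(C1 + y^2)
 v(y) = sqrt(C1 + y^2)


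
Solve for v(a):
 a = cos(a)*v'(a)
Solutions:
 v(a) = C1 + Integral(a/cos(a), a)


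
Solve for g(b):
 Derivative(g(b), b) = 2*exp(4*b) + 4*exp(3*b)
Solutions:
 g(b) = C1 + exp(4*b)/2 + 4*exp(3*b)/3


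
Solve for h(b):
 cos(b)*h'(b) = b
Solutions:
 h(b) = C1 + Integral(b/cos(b), b)


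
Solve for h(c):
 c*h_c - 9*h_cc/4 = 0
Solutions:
 h(c) = C1 + C2*erfi(sqrt(2)*c/3)


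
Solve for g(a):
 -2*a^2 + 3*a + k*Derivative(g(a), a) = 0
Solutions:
 g(a) = C1 + 2*a^3/(3*k) - 3*a^2/(2*k)


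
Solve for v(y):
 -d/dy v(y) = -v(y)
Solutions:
 v(y) = C1*exp(y)


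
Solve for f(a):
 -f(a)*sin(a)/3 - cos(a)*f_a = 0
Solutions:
 f(a) = C1*cos(a)^(1/3)


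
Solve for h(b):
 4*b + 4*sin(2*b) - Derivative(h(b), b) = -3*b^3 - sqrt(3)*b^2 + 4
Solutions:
 h(b) = C1 + 3*b^4/4 + sqrt(3)*b^3/3 + 2*b^2 - 4*b - 2*cos(2*b)


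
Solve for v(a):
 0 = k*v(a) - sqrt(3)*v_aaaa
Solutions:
 v(a) = C1*exp(-3^(7/8)*a*k^(1/4)/3) + C2*exp(3^(7/8)*a*k^(1/4)/3) + C3*exp(-3^(7/8)*I*a*k^(1/4)/3) + C4*exp(3^(7/8)*I*a*k^(1/4)/3)


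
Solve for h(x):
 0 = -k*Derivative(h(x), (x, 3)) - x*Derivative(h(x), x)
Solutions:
 h(x) = C1 + Integral(C2*airyai(x*(-1/k)^(1/3)) + C3*airybi(x*(-1/k)^(1/3)), x)


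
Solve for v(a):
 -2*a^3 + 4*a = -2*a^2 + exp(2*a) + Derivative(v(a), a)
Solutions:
 v(a) = C1 - a^4/2 + 2*a^3/3 + 2*a^2 - exp(2*a)/2


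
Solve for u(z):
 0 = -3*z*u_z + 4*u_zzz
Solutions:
 u(z) = C1 + Integral(C2*airyai(6^(1/3)*z/2) + C3*airybi(6^(1/3)*z/2), z)


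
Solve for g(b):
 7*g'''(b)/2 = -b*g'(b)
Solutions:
 g(b) = C1 + Integral(C2*airyai(-2^(1/3)*7^(2/3)*b/7) + C3*airybi(-2^(1/3)*7^(2/3)*b/7), b)


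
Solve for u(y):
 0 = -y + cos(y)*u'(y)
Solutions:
 u(y) = C1 + Integral(y/cos(y), y)


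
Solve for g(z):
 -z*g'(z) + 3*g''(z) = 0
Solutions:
 g(z) = C1 + C2*erfi(sqrt(6)*z/6)


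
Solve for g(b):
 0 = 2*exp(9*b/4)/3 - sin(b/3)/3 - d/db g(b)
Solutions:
 g(b) = C1 + 8*exp(9*b/4)/27 + cos(b/3)


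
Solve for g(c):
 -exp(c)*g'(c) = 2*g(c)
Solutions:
 g(c) = C1*exp(2*exp(-c))


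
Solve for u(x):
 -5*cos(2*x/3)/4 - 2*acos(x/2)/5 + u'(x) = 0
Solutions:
 u(x) = C1 + 2*x*acos(x/2)/5 - 2*sqrt(4 - x^2)/5 + 15*sin(2*x/3)/8


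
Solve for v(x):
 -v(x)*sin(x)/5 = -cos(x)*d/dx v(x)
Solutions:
 v(x) = C1/cos(x)^(1/5)


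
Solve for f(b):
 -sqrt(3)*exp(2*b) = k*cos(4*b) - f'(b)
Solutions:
 f(b) = C1 + k*sin(4*b)/4 + sqrt(3)*exp(2*b)/2


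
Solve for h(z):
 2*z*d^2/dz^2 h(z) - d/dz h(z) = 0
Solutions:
 h(z) = C1 + C2*z^(3/2)


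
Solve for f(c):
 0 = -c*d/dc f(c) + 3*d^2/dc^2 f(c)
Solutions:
 f(c) = C1 + C2*erfi(sqrt(6)*c/6)


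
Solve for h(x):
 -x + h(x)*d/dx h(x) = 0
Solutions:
 h(x) = -sqrt(C1 + x^2)
 h(x) = sqrt(C1 + x^2)


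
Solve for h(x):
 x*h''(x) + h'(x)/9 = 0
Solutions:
 h(x) = C1 + C2*x^(8/9)


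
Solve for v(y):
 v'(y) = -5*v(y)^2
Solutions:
 v(y) = 1/(C1 + 5*y)


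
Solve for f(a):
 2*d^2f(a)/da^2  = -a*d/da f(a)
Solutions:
 f(a) = C1 + C2*erf(a/2)


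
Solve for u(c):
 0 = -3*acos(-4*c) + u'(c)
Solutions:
 u(c) = C1 + 3*c*acos(-4*c) + 3*sqrt(1 - 16*c^2)/4


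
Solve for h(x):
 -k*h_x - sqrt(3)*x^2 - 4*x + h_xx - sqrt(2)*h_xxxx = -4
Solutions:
 h(x) = C1 + C2*exp(-x*(6^(1/3)*(9*sqrt(2)*k + 2*sqrt(3)*sqrt(27*k^2/2 - sqrt(2)))^(1/3) + 2*2^(1/6)*3^(2/3)/(9*sqrt(2)*k + 2*sqrt(3)*sqrt(27*k^2/2 - sqrt(2)))^(1/3))/6) + C3*exp(x*(6^(1/3)*(9*sqrt(2)*k + 2*sqrt(3)*sqrt(27*k^2/2 - sqrt(2)))^(1/3)/12 - 2^(1/3)*3^(5/6)*I*(9*sqrt(2)*k + 2*sqrt(3)*sqrt(27*k^2/2 - sqrt(2)))^(1/3)/12 - 2*sqrt(2)/((-6^(1/3) + 2^(1/3)*3^(5/6)*I)*(9*sqrt(2)*k + 2*sqrt(3)*sqrt(27*k^2/2 - sqrt(2)))^(1/3)))) + C4*exp(x*(6^(1/3)*(9*sqrt(2)*k + 2*sqrt(3)*sqrt(27*k^2/2 - sqrt(2)))^(1/3)/12 + 2^(1/3)*3^(5/6)*I*(9*sqrt(2)*k + 2*sqrt(3)*sqrt(27*k^2/2 - sqrt(2)))^(1/3)/12 + 2*sqrt(2)/((6^(1/3) + 2^(1/3)*3^(5/6)*I)*(9*sqrt(2)*k + 2*sqrt(3)*sqrt(27*k^2/2 - sqrt(2)))^(1/3)))) - sqrt(3)*x^3/(3*k) - 2*x^2/k + 4*x/k - sqrt(3)*x^2/k^2 - 4*x/k^2 - 2*sqrt(3)*x/k^3


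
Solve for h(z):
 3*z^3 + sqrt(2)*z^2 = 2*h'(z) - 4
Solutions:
 h(z) = C1 + 3*z^4/8 + sqrt(2)*z^3/6 + 2*z


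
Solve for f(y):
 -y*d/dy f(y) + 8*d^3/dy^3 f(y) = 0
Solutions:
 f(y) = C1 + Integral(C2*airyai(y/2) + C3*airybi(y/2), y)


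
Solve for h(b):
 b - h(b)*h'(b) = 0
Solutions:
 h(b) = -sqrt(C1 + b^2)
 h(b) = sqrt(C1 + b^2)


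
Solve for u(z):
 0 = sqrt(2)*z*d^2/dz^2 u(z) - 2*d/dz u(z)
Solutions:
 u(z) = C1 + C2*z^(1 + sqrt(2))


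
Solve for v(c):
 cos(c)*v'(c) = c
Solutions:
 v(c) = C1 + Integral(c/cos(c), c)


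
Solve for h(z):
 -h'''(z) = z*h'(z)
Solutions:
 h(z) = C1 + Integral(C2*airyai(-z) + C3*airybi(-z), z)


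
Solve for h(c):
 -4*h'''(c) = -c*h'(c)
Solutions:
 h(c) = C1 + Integral(C2*airyai(2^(1/3)*c/2) + C3*airybi(2^(1/3)*c/2), c)


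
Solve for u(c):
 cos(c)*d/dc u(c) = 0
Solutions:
 u(c) = C1


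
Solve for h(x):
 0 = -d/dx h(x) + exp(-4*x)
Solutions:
 h(x) = C1 - exp(-4*x)/4


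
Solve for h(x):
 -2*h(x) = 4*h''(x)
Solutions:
 h(x) = C1*sin(sqrt(2)*x/2) + C2*cos(sqrt(2)*x/2)


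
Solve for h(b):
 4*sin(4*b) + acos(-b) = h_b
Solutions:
 h(b) = C1 + b*acos(-b) + sqrt(1 - b^2) - cos(4*b)


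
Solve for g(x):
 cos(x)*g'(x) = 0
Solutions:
 g(x) = C1


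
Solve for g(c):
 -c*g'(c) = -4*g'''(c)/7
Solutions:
 g(c) = C1 + Integral(C2*airyai(14^(1/3)*c/2) + C3*airybi(14^(1/3)*c/2), c)


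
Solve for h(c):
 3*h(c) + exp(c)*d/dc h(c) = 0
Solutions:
 h(c) = C1*exp(3*exp(-c))


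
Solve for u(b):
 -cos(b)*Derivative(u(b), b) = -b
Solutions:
 u(b) = C1 + Integral(b/cos(b), b)


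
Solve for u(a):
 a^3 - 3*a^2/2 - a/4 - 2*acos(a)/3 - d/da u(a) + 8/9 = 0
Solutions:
 u(a) = C1 + a^4/4 - a^3/2 - a^2/8 - 2*a*acos(a)/3 + 8*a/9 + 2*sqrt(1 - a^2)/3


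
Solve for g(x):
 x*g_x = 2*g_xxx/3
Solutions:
 g(x) = C1 + Integral(C2*airyai(2^(2/3)*3^(1/3)*x/2) + C3*airybi(2^(2/3)*3^(1/3)*x/2), x)


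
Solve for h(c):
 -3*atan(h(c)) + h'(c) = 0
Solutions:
 Integral(1/atan(_y), (_y, h(c))) = C1 + 3*c


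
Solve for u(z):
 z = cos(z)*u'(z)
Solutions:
 u(z) = C1 + Integral(z/cos(z), z)
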